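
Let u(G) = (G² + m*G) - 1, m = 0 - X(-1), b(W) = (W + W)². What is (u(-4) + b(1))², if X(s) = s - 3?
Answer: 9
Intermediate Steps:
b(W) = 4*W² (b(W) = (2*W)² = 4*W²)
X(s) = -3 + s
m = 4 (m = 0 - (-3 - 1) = 0 - 1*(-4) = 0 + 4 = 4)
u(G) = -1 + G² + 4*G (u(G) = (G² + 4*G) - 1 = -1 + G² + 4*G)
(u(-4) + b(1))² = ((-1 + (-4)² + 4*(-4)) + 4*1²)² = ((-1 + 16 - 16) + 4*1)² = (-1 + 4)² = 3² = 9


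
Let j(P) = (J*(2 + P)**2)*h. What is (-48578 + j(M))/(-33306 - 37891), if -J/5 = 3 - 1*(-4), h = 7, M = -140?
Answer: 4714358/71197 ≈ 66.216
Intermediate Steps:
J = -35 (J = -5*(3 - 1*(-4)) = -5*(3 + 4) = -5*7 = -35)
j(P) = -245*(2 + P)**2 (j(P) = -35*(2 + P)**2*7 = -245*(2 + P)**2)
(-48578 + j(M))/(-33306 - 37891) = (-48578 - 245*(2 - 140)**2)/(-33306 - 37891) = (-48578 - 245*(-138)**2)/(-71197) = (-48578 - 245*19044)*(-1/71197) = (-48578 - 4665780)*(-1/71197) = -4714358*(-1/71197) = 4714358/71197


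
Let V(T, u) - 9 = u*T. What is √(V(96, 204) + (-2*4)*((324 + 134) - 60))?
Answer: √16409 ≈ 128.10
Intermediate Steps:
V(T, u) = 9 + T*u (V(T, u) = 9 + u*T = 9 + T*u)
√(V(96, 204) + (-2*4)*((324 + 134) - 60)) = √((9 + 96*204) + (-2*4)*((324 + 134) - 60)) = √((9 + 19584) - 8*(458 - 60)) = √(19593 - 8*398) = √(19593 - 3184) = √16409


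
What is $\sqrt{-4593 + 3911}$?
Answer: $i \sqrt{682} \approx 26.115 i$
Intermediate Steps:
$\sqrt{-4593 + 3911} = \sqrt{-682} = i \sqrt{682}$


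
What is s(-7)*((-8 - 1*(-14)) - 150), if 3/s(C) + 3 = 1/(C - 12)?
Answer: 4104/29 ≈ 141.52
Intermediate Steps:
s(C) = 3/(-3 + 1/(-12 + C)) (s(C) = 3/(-3 + 1/(C - 12)) = 3/(-3 + 1/(-12 + C)))
s(-7)*((-8 - 1*(-14)) - 150) = (3*(12 - 1*(-7))/(-37 + 3*(-7)))*((-8 - 1*(-14)) - 150) = (3*(12 + 7)/(-37 - 21))*((-8 + 14) - 150) = (3*19/(-58))*(6 - 150) = (3*(-1/58)*19)*(-144) = -57/58*(-144) = 4104/29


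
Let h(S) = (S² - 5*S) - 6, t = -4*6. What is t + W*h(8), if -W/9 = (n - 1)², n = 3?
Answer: -672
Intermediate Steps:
W = -36 (W = -9*(3 - 1)² = -9*2² = -9*4 = -36)
t = -24
h(S) = -6 + S² - 5*S
t + W*h(8) = -24 - 36*(-6 + 8² - 5*8) = -24 - 36*(-6 + 64 - 40) = -24 - 36*18 = -24 - 648 = -672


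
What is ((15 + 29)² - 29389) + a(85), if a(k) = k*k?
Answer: -20228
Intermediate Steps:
a(k) = k²
((15 + 29)² - 29389) + a(85) = ((15 + 29)² - 29389) + 85² = (44² - 29389) + 7225 = (1936 - 29389) + 7225 = -27453 + 7225 = -20228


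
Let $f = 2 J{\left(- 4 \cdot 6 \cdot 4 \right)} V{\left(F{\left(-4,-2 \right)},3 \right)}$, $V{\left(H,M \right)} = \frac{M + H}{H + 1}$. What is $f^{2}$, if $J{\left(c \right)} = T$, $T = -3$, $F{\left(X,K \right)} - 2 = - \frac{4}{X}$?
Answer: $81$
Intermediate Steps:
$F{\left(X,K \right)} = 2 - \frac{4}{X}$
$V{\left(H,M \right)} = \frac{H + M}{1 + H}$
$J{\left(c \right)} = -3$
$f = -9$ ($f = 2 \left(-3\right) \frac{\left(2 - \frac{4}{-4}\right) + 3}{1 + \left(2 - \frac{4}{-4}\right)} = - 6 \frac{\left(2 - -1\right) + 3}{1 + \left(2 - -1\right)} = - 6 \frac{\left(2 + 1\right) + 3}{1 + \left(2 + 1\right)} = - 6 \frac{3 + 3}{1 + 3} = - 6 \cdot \frac{1}{4} \cdot 6 = \left(-6\right) \frac{3}{2} = -9$)
$f^{2} = \left(-9\right)^{2} = 81$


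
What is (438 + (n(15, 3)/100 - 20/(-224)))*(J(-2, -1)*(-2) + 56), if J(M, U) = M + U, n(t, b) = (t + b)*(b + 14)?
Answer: 19145879/700 ≈ 27351.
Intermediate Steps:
n(t, b) = (14 + b)*(b + t) (n(t, b) = (b + t)*(14 + b) = (14 + b)*(b + t))
(438 + (n(15, 3)/100 - 20/(-224)))*(J(-2, -1)*(-2) + 56) = (438 + ((3**2 + 14*3 + 14*15 + 3*15)/100 - 20/(-224)))*((-2 - 1)*(-2) + 56) = (438 + ((9 + 42 + 210 + 45)*(1/100) - 20*(-1/224)))*(-3*(-2) + 56) = (438 + (306*(1/100) + 5/56))*(6 + 56) = (438 + (153/50 + 5/56))*62 = (438 + 4409/1400)*62 = (617609/1400)*62 = 19145879/700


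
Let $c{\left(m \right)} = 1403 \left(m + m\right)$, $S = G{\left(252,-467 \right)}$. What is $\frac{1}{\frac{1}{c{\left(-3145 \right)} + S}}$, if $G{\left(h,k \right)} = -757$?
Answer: $-8825627$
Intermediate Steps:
$S = -757$
$c{\left(m \right)} = 2806 m$ ($c{\left(m \right)} = 1403 \cdot 2 m = 2806 m$)
$\frac{1}{\frac{1}{c{\left(-3145 \right)} + S}} = \frac{1}{\frac{1}{2806 \left(-3145\right) - 757}} = \frac{1}{\frac{1}{-8824870 - 757}} = \frac{1}{\frac{1}{-8825627}} = \frac{1}{- \frac{1}{8825627}} = -8825627$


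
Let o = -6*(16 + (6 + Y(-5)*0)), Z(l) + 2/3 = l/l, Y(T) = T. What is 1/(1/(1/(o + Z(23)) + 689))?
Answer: 272152/395 ≈ 688.99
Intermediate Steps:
Z(l) = 1/3 (Z(l) = -2/3 + l/l = -2/3 + 1 = 1/3)
o = -132 (o = -6*(16 + (6 - 5*0)) = -6*(16 + (6 + 0)) = -6*(16 + 6) = -6*22 = -132)
1/(1/(1/(o + Z(23)) + 689)) = 1/(1/(1/(-132 + 1/3) + 689)) = 1/(1/(1/(-395/3) + 689)) = 1/(1/(-3/395 + 689)) = 1/(1/(272152/395)) = 1/(395/272152) = 272152/395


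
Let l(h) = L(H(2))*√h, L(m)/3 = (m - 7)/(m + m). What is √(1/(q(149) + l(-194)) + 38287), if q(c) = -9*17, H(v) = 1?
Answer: √((5857910 + 344583*I*√194)/(17 + I*√194))/3 ≈ 195.67 + 8.1876e-6*I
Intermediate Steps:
q(c) = -153
L(m) = 3*(-7 + m)/(2*m) (L(m) = 3*((m - 7)/(m + m)) = 3*((-7 + m)/((2*m))) = 3*((-7 + m)*(1/(2*m))) = 3*((-7 + m)/(2*m)) = 3*(-7 + m)/(2*m))
l(h) = -9*√h (l(h) = ((3/2)*(-7 + 1)/1)*√h = ((3/2)*1*(-6))*√h = -9*√h)
√(1/(q(149) + l(-194)) + 38287) = √(1/(-153 - 9*I*√194) + 38287) = √(38287 + 1/(-153 - 9*I*√194))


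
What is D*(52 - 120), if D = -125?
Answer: 8500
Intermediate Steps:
D*(52 - 120) = -125*(52 - 120) = -125*(-68) = 8500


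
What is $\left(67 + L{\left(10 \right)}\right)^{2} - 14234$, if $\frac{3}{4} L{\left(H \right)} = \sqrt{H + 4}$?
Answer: $- \frac{87481}{9} + \frac{536 \sqrt{14}}{3} \approx -9051.6$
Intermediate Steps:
$L{\left(H \right)} = \frac{4 \sqrt{4 + H}}{3}$ ($L{\left(H \right)} = \frac{4 \sqrt{H + 4}}{3} = \frac{4 \sqrt{4 + H}}{3}$)
$\left(67 + L{\left(10 \right)}\right)^{2} - 14234 = \left(67 + \frac{4 \sqrt{4 + 10}}{3}\right)^{2} - 14234 = \left(67 + \frac{4 \sqrt{14}}{3}\right)^{2} - 14234 = -14234 + \left(67 + \frac{4 \sqrt{14}}{3}\right)^{2}$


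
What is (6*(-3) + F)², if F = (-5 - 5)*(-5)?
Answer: 1024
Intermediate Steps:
F = 50 (F = -10*(-5) = 50)
(6*(-3) + F)² = (6*(-3) + 50)² = (-18 + 50)² = 32² = 1024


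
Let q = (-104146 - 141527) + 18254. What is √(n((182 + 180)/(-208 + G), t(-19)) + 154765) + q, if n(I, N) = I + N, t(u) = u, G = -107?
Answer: -227419 + 2*√426515495/105 ≈ -2.2703e+5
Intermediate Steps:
q = -227419 (q = -245673 + 18254 = -227419)
√(n((182 + 180)/(-208 + G), t(-19)) + 154765) + q = √(((182 + 180)/(-208 - 107) - 19) + 154765) - 227419 = √((362/(-315) - 19) + 154765) - 227419 = √((362*(-1/315) - 19) + 154765) - 227419 = √((-362/315 - 19) + 154765) - 227419 = √(-6347/315 + 154765) - 227419 = √(48744628/315) - 227419 = 2*√426515495/105 - 227419 = -227419 + 2*√426515495/105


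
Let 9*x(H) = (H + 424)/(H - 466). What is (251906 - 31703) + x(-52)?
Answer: 171097669/777 ≈ 2.2020e+5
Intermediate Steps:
x(H) = (424 + H)/(9*(-466 + H)) (x(H) = ((H + 424)/(H - 466))/9 = ((424 + H)/(-466 + H))/9 = (424 + H)/(9*(-466 + H)))
(251906 - 31703) + x(-52) = (251906 - 31703) + (424 - 52)/(9*(-466 - 52)) = 220203 + (⅑)*372/(-518) = 220203 + (⅑)*(-1/518)*372 = 220203 - 62/777 = 171097669/777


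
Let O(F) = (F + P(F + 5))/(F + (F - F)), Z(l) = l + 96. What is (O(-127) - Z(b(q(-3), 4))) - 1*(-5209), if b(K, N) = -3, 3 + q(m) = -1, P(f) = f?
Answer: 649981/127 ≈ 5118.0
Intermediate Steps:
q(m) = -4 (q(m) = -3 - 1 = -4)
Z(l) = 96 + l
O(F) = (5 + 2*F)/F (O(F) = (F + (F + 5))/(F + (F - F)) = (F + (5 + F))/(F + 0) = (5 + 2*F)/F)
(O(-127) - Z(b(q(-3), 4))) - 1*(-5209) = ((2 + 5/(-127)) - (96 - 3)) - 1*(-5209) = ((2 + 5*(-1/127)) - 1*93) + 5209 = ((2 - 5/127) - 93) + 5209 = (249/127 - 93) + 5209 = -11562/127 + 5209 = 649981/127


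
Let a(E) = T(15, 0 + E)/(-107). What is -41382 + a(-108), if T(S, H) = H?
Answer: -4427766/107 ≈ -41381.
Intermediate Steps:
a(E) = -E/107 (a(E) = (0 + E)/(-107) = E*(-1/107) = -E/107)
-41382 + a(-108) = -41382 - 1/107*(-108) = -41382 + 108/107 = -4427766/107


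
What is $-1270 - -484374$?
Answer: $483104$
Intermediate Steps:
$-1270 - -484374 = -1270 + 484374 = 483104$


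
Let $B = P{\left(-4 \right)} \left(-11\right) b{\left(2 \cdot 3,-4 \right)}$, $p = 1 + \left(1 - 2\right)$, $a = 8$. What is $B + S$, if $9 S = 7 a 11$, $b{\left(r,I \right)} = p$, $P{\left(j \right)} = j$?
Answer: $\frac{616}{9} \approx 68.444$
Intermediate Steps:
$p = 0$ ($p = 1 + \left(1 - 2\right) = 1 - 1 = 0$)
$b{\left(r,I \right)} = 0$
$S = \frac{616}{9}$ ($S = \frac{7 \cdot 8 \cdot 11}{9} = \frac{56 \cdot 11}{9} = \frac{1}{9} \cdot 616 = \frac{616}{9} \approx 68.444$)
$B = 0$ ($B = \left(-4\right) \left(-11\right) 0 = 44 \cdot 0 = 0$)
$B + S = 0 + \frac{616}{9} = \frac{616}{9}$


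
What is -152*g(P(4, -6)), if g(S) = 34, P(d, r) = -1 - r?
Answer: -5168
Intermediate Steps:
-152*g(P(4, -6)) = -152*34 = -5168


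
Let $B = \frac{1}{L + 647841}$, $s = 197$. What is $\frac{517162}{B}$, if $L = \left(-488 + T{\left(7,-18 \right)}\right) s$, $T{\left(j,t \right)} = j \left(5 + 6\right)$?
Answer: $293165691588$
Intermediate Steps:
$T{\left(j,t \right)} = 11 j$ ($T{\left(j,t \right)} = j 11 = 11 j$)
$L = -80967$ ($L = \left(-488 + 11 \cdot 7\right) 197 = \left(-488 + 77\right) 197 = \left(-411\right) 197 = -80967$)
$B = \frac{1}{566874}$ ($B = \frac{1}{-80967 + 647841} = \frac{1}{566874} \approx 1.7641 \cdot 10^{-6}$)
$\frac{517162}{B} = 517162 \frac{1}{\frac{1}{566874}} = 517162 \cdot 566874 = 293165691588$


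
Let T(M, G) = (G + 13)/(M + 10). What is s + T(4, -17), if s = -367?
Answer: -2571/7 ≈ -367.29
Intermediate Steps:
T(M, G) = (13 + G)/(10 + M)
s + T(4, -17) = -367 + (13 - 17)/(10 + 4) = -367 - 4/14 = -367 + (1/14)*(-4) = -367 - 2/7 = -2571/7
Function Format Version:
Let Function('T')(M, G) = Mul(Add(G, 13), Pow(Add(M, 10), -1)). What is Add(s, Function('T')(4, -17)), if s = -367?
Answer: Rational(-2571, 7) ≈ -367.29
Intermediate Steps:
Function('T')(M, G) = Mul(Pow(Add(10, M), -1), Add(13, G)) (Function('T')(M, G) = Mul(Add(13, G), Pow(Add(10, M), -1)) = Mul(Pow(Add(10, M), -1), Add(13, G)))
Add(s, Function('T')(4, -17)) = Add(-367, Mul(Pow(Add(10, 4), -1), Add(13, -17))) = Add(-367, Mul(Pow(14, -1), -4)) = Add(-367, Mul(Rational(1, 14), -4)) = Add(-367, Rational(-2, 7)) = Rational(-2571, 7)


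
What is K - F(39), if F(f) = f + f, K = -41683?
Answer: -41761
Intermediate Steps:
F(f) = 2*f
K - F(39) = -41683 - 2*39 = -41683 - 1*78 = -41683 - 78 = -41761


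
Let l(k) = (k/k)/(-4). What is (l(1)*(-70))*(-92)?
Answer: -1610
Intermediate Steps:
l(k) = -1/4 (l(k) = 1*(-1/4) = -1/4)
(l(1)*(-70))*(-92) = -1/4*(-70)*(-92) = (35/2)*(-92) = -1610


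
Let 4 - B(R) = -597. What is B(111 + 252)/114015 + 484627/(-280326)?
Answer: -6120696831/3551263210 ≈ -1.7235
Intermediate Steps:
B(R) = 601 (B(R) = 4 - 1*(-597) = 4 + 597 = 601)
B(111 + 252)/114015 + 484627/(-280326) = 601/114015 + 484627/(-280326) = 601*(1/114015) + 484627*(-1/280326) = 601/114015 - 484627/280326 = -6120696831/3551263210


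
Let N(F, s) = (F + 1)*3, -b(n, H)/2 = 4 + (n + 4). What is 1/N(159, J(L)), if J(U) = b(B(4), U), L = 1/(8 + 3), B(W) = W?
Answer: 1/480 ≈ 0.0020833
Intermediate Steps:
b(n, H) = -16 - 2*n (b(n, H) = -2*(4 + (n + 4)) = -2*(4 + (4 + n)) = -2*(8 + n) = -16 - 2*n)
L = 1/11 ≈ 0.090909
J(U) = -24 (J(U) = -16 - 2*4 = -16 - 8 = -24)
N(F, s) = 3 + 3*F (N(F, s) = (1 + F)*3 = 3 + 3*F)
1/N(159, J(L)) = 1/(3 + 3*159) = 1/(3 + 477) = 1/480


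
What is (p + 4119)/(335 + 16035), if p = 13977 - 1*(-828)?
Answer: 9462/8185 ≈ 1.1560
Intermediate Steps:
p = 14805 (p = 13977 + 828 = 14805)
(p + 4119)/(335 + 16035) = (14805 + 4119)/(335 + 16035) = 18924/16370 = 18924*(1/16370) = 9462/8185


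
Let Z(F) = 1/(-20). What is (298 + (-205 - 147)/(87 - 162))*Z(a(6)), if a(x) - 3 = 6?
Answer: -11351/750 ≈ -15.135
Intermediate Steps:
a(x) = 9 (a(x) = 3 + 6 = 9)
Z(F) = -1/20
(298 + (-205 - 147)/(87 - 162))*Z(a(6)) = (298 + (-205 - 147)/(87 - 162))*(-1/20) = (298 - 352/(-75))*(-1/20) = (298 - 352*(-1/75))*(-1/20) = (298 + 352/75)*(-1/20) = (22702/75)*(-1/20) = -11351/750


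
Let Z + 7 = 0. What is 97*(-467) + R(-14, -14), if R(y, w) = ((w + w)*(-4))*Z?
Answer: -46083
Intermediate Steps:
Z = -7 (Z = -7 + 0 = -7)
R(y, w) = 56*w (R(y, w) = ((w + w)*(-4))*(-7) = ((2*w)*(-4))*(-7) = -8*w*(-7) = 56*w)
97*(-467) + R(-14, -14) = 97*(-467) + 56*(-14) = -45299 - 784 = -46083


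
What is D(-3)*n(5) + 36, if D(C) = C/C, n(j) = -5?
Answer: 31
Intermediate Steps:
D(C) = 1
D(-3)*n(5) + 36 = 1*(-5) + 36 = -5 + 36 = 31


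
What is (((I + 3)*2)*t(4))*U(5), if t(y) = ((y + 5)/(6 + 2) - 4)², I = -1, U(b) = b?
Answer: 2645/16 ≈ 165.31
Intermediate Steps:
t(y) = (-27/8 + y/8)² (t(y) = ((5 + y)/8 - 4)² = ((5 + y)*(⅛) - 4)² = ((5/8 + y/8) - 4)² = (-27/8 + y/8)²)
(((I + 3)*2)*t(4))*U(5) = (((-1 + 3)*2)*((-27 + 4)²/64))*5 = ((2*2)*((1/64)*(-23)²))*5 = (4*((1/64)*529))*5 = (4*(529/64))*5 = (529/16)*5 = 2645/16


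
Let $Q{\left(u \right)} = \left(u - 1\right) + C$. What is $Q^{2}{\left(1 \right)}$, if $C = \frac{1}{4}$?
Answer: $\frac{1}{16} \approx 0.0625$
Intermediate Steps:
$C = \frac{1}{4} \approx 0.25$
$Q{\left(u \right)} = - \frac{3}{4} + u$ ($Q{\left(u \right)} = \left(u - 1\right) + \frac{1}{4} = \left(-1 + u\right) + \frac{1}{4} = - \frac{3}{4} + u$)
$Q^{2}{\left(1 \right)} = \left(- \frac{3}{4} + 1\right)^{2} = \left(\frac{1}{4}\right)^{2} = \frac{1}{16}$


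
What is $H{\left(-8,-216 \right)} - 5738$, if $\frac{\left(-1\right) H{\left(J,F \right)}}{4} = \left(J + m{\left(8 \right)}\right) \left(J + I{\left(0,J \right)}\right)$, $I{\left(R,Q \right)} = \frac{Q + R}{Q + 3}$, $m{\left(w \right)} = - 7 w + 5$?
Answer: $- \frac{36242}{5} \approx -7248.4$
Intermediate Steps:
$m{\left(w \right)} = 5 - 7 w$
$I{\left(R,Q \right)} = \frac{Q + R}{3 + Q}$
$H{\left(J,F \right)} = - 4 \left(-51 + J\right) \left(J + \frac{J}{3 + J}\right)$ ($H{\left(J,F \right)} = - 4 \left(J + \left(5 - 56\right)\right) \left(J + \frac{J + 0}{3 + J}\right) = - 4 \left(J + \left(5 - 56\right)\right) \left(J + \frac{J}{3 + J}\right) = - 4 \left(J - 51\right) \left(J + \frac{J}{3 + J}\right) = - 4 \left(-51 + J\right) \left(J + \frac{J}{3 + J}\right)$)
$H{\left(-8,-216 \right)} - 5738 = 4 \left(-8\right) \frac{1}{3 - 8} \left(204 - \left(-8\right)^{2} + 47 \left(-8\right)\right) - 5738 = 4 \left(-8\right) \frac{1}{-5} \left(204 - 64 - 376\right) - 5738 = 4 \left(-8\right) \left(- \frac{1}{5}\right) \left(204 - 64 - 376\right) - 5738 = 4 \left(-8\right) \left(- \frac{1}{5}\right) \left(-236\right) - 5738 = - \frac{7552}{5} - 5738 = - \frac{36242}{5}$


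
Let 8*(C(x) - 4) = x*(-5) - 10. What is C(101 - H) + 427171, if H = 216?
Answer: 3417965/8 ≈ 4.2725e+5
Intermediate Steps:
C(x) = 11/4 - 5*x/8 (C(x) = 4 + (x*(-5) - 10)/8 = 4 + (-5*x - 10)/8 = 4 + (-10 - 5*x)/8 = 4 + (-5/4 - 5*x/8) = 11/4 - 5*x/8)
C(101 - H) + 427171 = (11/4 - 5*(101 - 1*216)/8) + 427171 = (11/4 - 5*(101 - 216)/8) + 427171 = (11/4 - 5/8*(-115)) + 427171 = (11/4 + 575/8) + 427171 = 597/8 + 427171 = 3417965/8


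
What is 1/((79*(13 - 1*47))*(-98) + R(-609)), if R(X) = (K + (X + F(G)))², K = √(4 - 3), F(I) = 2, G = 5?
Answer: 1/630464 ≈ 1.5861e-6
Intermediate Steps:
K = 1 (K = √1 = 1)
R(X) = (3 + X)² (R(X) = (1 + (X + 2))² = (1 + (2 + X))² = (3 + X)²)
1/((79*(13 - 1*47))*(-98) + R(-609)) = 1/((79*(13 - 1*47))*(-98) + (3 - 609)²) = 1/((79*(13 - 47))*(-98) + (-606)²) = 1/((79*(-34))*(-98) + 367236) = 1/(-2686*(-98) + 367236) = 1/(263228 + 367236) = 1/630464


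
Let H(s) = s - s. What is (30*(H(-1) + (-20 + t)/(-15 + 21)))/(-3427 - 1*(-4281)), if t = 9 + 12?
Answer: 5/854 ≈ 0.0058548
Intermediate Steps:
t = 21
H(s) = 0
(30*(H(-1) + (-20 + t)/(-15 + 21)))/(-3427 - 1*(-4281)) = (30*(0 + (-20 + 21)/(-15 + 21)))/(-3427 - 1*(-4281)) = (30*(0 + 1/6))/(-3427 + 4281) = (30*(0 + 1*(⅙)))/854 = (30*(0 + ⅙))*(1/854) = (30*(⅙))*(1/854) = 5*(1/854) = 5/854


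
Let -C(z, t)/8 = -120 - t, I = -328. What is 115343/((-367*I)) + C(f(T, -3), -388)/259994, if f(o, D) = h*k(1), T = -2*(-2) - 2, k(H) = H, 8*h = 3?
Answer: 14865200899/15648518872 ≈ 0.94994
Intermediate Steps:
h = 3/8 (h = (1/8)*3 = 3/8 ≈ 0.37500)
T = 2 (T = 4 - 2 = 2)
f(o, D) = 3/8 (f(o, D) = (3/8)*1 = 3/8)
C(z, t) = 960 + 8*t (C(z, t) = -8*(-120 - t) = 960 + 8*t)
115343/((-367*I)) + C(f(T, -3), -388)/259994 = 115343/((-367*(-328))) + (960 + 8*(-388))/259994 = 115343/120376 + (960 - 3104)*(1/259994) = 115343*(1/120376) - 2144*1/259994 = 115343/120376 - 1072/129997 = 14865200899/15648518872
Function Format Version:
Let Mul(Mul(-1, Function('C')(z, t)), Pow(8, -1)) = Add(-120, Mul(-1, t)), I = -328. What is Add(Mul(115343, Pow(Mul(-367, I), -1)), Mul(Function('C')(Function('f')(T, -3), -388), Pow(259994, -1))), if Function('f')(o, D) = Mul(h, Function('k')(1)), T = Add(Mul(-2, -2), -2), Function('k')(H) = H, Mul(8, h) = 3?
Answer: Rational(14865200899, 15648518872) ≈ 0.94994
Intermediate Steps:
h = Rational(3, 8) (h = Mul(Rational(1, 8), 3) = Rational(3, 8) ≈ 0.37500)
T = 2 (T = Add(4, -2) = 2)
Function('f')(o, D) = Rational(3, 8) (Function('f')(o, D) = Mul(Rational(3, 8), 1) = Rational(3, 8))
Function('C')(z, t) = Add(960, Mul(8, t)) (Function('C')(z, t) = Mul(-8, Add(-120, Mul(-1, t))) = Add(960, Mul(8, t)))
Add(Mul(115343, Pow(Mul(-367, I), -1)), Mul(Function('C')(Function('f')(T, -3), -388), Pow(259994, -1))) = Add(Mul(115343, Pow(Mul(-367, -328), -1)), Mul(Add(960, Mul(8, -388)), Pow(259994, -1))) = Add(Mul(115343, Pow(120376, -1)), Mul(Add(960, -3104), Rational(1, 259994))) = Add(Mul(115343, Rational(1, 120376)), Mul(-2144, Rational(1, 259994))) = Add(Rational(115343, 120376), Rational(-1072, 129997)) = Rational(14865200899, 15648518872)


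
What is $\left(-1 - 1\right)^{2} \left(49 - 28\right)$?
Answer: $84$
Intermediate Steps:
$\left(-1 - 1\right)^{2} \left(49 - 28\right) = \left(-2\right)^{2} \cdot 21 = 4 \cdot 21 = 84$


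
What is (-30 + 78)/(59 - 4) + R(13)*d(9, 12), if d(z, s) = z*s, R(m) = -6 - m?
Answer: -112812/55 ≈ -2051.1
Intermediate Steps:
d(z, s) = s*z
(-30 + 78)/(59 - 4) + R(13)*d(9, 12) = (-30 + 78)/(59 - 4) + (-6 - 1*13)*(12*9) = 48/55 + (-6 - 13)*108 = 48*(1/55) - 19*108 = 48/55 - 2052 = -112812/55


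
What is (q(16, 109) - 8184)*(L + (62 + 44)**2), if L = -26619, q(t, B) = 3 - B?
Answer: 127525070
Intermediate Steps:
(q(16, 109) - 8184)*(L + (62 + 44)**2) = ((3 - 1*109) - 8184)*(-26619 + (62 + 44)**2) = ((3 - 109) - 8184)*(-26619 + 106**2) = (-106 - 8184)*(-26619 + 11236) = -8290*(-15383) = 127525070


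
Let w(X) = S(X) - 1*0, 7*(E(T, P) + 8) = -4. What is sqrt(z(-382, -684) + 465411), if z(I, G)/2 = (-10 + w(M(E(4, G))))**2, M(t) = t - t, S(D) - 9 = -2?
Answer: sqrt(465429) ≈ 682.22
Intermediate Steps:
E(T, P) = -60/7 (E(T, P) = -8 + (1/7)*(-4) = -8 - 4/7 = -60/7)
S(D) = 7 (S(D) = 9 - 2 = 7)
M(t) = 0
w(X) = 7 (w(X) = 7 - 1*0 = 7 + 0 = 7)
z(I, G) = 18 (z(I, G) = 2*(-10 + 7)**2 = 2*(-3)**2 = 2*9 = 18)
sqrt(z(-382, -684) + 465411) = sqrt(18 + 465411) = sqrt(465429)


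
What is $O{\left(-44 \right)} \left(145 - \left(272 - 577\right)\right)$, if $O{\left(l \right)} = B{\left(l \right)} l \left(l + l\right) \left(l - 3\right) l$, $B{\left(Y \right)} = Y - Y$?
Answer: $0$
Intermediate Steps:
$B{\left(Y \right)} = 0$
$O{\left(l \right)} = 0$ ($O{\left(l \right)} = 0 l \left(l + l\right) \left(l - 3\right) l = 0 l 2 l \left(-3 + l\right) l = 0 \cdot 2 l^{2} \left(-3 + l\right) l = 0 \cdot 2 l^{3} \left(-3 + l\right) = 0$)
$O{\left(-44 \right)} \left(145 - \left(272 - 577\right)\right) = 0 \left(145 - \left(272 - 577\right)\right) = 0 \left(145 - -305\right) = 0 \left(145 + 305\right) = 0 \cdot 450 = 0$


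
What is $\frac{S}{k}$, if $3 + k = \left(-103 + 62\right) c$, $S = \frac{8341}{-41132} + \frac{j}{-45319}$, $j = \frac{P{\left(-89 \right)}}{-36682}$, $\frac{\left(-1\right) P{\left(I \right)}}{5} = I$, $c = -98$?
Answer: $- \frac{6932994840769}{137267810299039420} \approx -5.0507 \cdot 10^{-5}$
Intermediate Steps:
$P{\left(I \right)} = - 5 I$
$j = - \frac{445}{36682}$ ($j = \frac{\left(-5\right) \left(-89\right)}{-36682} = 445 \left(- \frac{1}{36682}\right) = - \frac{445}{36682} \approx -0.012131$)
$S = - \frac{6932994840769}{34188744781828}$ ($S = \frac{8341}{-41132} - \frac{445}{36682 \left(-45319\right)} = 8341 \left(- \frac{1}{41132}\right) - - \frac{445}{1662391558} = - \frac{8341}{41132} + \frac{445}{1662391558} = - \frac{6932994840769}{34188744781828} \approx -0.20279$)
$k = 4015$ ($k = -3 + \left(-103 + 62\right) \left(-98\right) = -3 - -4018 = -3 + 4018 = 4015$)
$\frac{S}{k} = - \frac{6932994840769}{34188744781828 \cdot 4015} = \left(- \frac{6932994840769}{34188744781828}\right) \frac{1}{4015} = - \frac{6932994840769}{137267810299039420}$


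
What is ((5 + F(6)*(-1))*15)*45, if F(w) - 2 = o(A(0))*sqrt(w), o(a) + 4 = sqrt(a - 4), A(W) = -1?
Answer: 2025 + 675*sqrt(6)*(4 - I*sqrt(5)) ≈ 8638.6 - 3697.1*I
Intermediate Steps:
o(a) = -4 + sqrt(-4 + a) (o(a) = -4 + sqrt(a - 4) = -4 + sqrt(-4 + a))
F(w) = 2 + sqrt(w)*(-4 + I*sqrt(5)) (F(w) = 2 + (-4 + sqrt(-4 - 1))*sqrt(w) = 2 + (-4 + sqrt(-5))*sqrt(w) = 2 + (-4 + I*sqrt(5))*sqrt(w) = 2 + sqrt(w)*(-4 + I*sqrt(5)))
((5 + F(6)*(-1))*15)*45 = ((5 + (2 + sqrt(6)*(-4 + I*sqrt(5)))*(-1))*15)*45 = ((5 + (-2 - sqrt(6)*(-4 + I*sqrt(5))))*15)*45 = ((3 - sqrt(6)*(-4 + I*sqrt(5)))*15)*45 = (45 - 15*sqrt(6)*(-4 + I*sqrt(5)))*45 = 2025 - 675*sqrt(6)*(-4 + I*sqrt(5))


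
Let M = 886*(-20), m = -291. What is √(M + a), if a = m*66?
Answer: I*√36926 ≈ 192.16*I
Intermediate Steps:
M = -17720
a = -19206 (a = -291*66 = -19206)
√(M + a) = √(-17720 - 19206) = √(-36926) = I*√36926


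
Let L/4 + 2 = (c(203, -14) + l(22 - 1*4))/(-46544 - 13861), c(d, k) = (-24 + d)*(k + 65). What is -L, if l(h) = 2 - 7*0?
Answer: 519764/60405 ≈ 8.6046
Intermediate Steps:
l(h) = 2 (l(h) = 2 + 0 = 2)
c(d, k) = (-24 + d)*(65 + k)
L = -519764/60405 (L = -8 + 4*(((-1560 - 24*(-14) + 65*203 + 203*(-14)) + 2)/(-46544 - 13861)) = -8 + 4*(((-1560 + 336 + 13195 - 2842) + 2)/(-60405)) = -8 + 4*((9129 + 2)*(-1/60405)) = -8 + 4*(9131*(-1/60405)) = -8 + 4*(-9131/60405) = -8 - 36524/60405 = -519764/60405 ≈ -8.6046)
-L = -1*(-519764/60405) = 519764/60405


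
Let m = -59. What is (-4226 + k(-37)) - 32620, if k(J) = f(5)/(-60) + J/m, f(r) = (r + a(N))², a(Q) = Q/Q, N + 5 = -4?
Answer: -10869562/295 ≈ -36846.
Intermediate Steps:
N = -9 (N = -5 - 4 = -9)
a(Q) = 1
f(r) = (1 + r)² (f(r) = (r + 1)² = (1 + r)²)
k(J) = -⅗ - J/59 (k(J) = (1 + 5)²/(-60) + J/(-59) = 6²*(-1/60) + J*(-1/59) = 36*(-1/60) - J/59 = -⅗ - J/59)
(-4226 + k(-37)) - 32620 = (-4226 + (-⅗ - 1/59*(-37))) - 32620 = (-4226 + (-⅗ + 37/59)) - 32620 = (-4226 + 8/295) - 32620 = -1246662/295 - 32620 = -10869562/295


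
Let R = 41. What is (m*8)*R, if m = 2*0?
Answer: 0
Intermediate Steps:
m = 0
(m*8)*R = (0*8)*41 = 0*41 = 0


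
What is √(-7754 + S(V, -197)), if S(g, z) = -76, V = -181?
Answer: 3*I*√870 ≈ 88.487*I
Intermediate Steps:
√(-7754 + S(V, -197)) = √(-7754 - 76) = √(-7830) = 3*I*√870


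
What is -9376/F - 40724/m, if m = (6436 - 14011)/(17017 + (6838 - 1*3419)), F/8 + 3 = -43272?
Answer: 19208003860/174831 ≈ 1.0987e+5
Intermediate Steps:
F = -346200 (F = -24 + 8*(-43272) = -24 - 346176 = -346200)
m = -2525/6812 (m = -7575/(17017 + (6838 - 3419)) = -7575/(17017 + 3419) = -7575/20436 = -7575*1/20436 = -2525/6812 ≈ -0.37067)
-9376/F - 40724/m = -9376/(-346200) - 40724/(-2525/6812) = -9376*(-1/346200) - 40724*(-6812/2525) = 1172/43275 + 277411888/2525 = 19208003860/174831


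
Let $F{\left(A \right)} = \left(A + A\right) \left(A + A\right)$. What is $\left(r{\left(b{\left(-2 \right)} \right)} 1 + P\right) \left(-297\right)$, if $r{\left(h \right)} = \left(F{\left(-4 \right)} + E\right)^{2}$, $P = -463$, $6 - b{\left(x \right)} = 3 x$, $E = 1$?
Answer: $-1117314$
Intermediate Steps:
$b{\left(x \right)} = 6 - 3 x$
$F{\left(A \right)} = 4 A^{2}$ ($F{\left(A \right)} = 2 A 2 A = 4 A^{2}$)
$r{\left(h \right)} = 4225$ ($r{\left(h \right)} = \left(4 \left(-4\right)^{2} + 1\right)^{2} = \left(4 \cdot 16 + 1\right)^{2} = \left(64 + 1\right)^{2} = 65^{2} = 4225$)
$\left(r{\left(b{\left(-2 \right)} \right)} 1 + P\right) \left(-297\right) = \left(4225 \cdot 1 - 463\right) \left(-297\right) = \left(4225 - 463\right) \left(-297\right) = 3762 \left(-297\right) = -1117314$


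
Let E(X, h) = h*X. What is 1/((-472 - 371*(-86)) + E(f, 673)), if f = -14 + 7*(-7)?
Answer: -1/10965 ≈ -9.1199e-5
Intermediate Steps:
f = -63 (f = -14 - 49 = -63)
E(X, h) = X*h
1/((-472 - 371*(-86)) + E(f, 673)) = 1/((-472 - 371*(-86)) - 63*673) = 1/((-472 + 31906) - 42399) = 1/(31434 - 42399) = 1/(-10965) = -1/10965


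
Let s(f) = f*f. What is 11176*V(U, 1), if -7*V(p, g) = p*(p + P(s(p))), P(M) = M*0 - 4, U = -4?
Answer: -357632/7 ≈ -51090.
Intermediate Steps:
s(f) = f**2
P(M) = -4 (P(M) = 0 - 4 = -4)
V(p, g) = -p*(-4 + p)/7 (V(p, g) = -p*(p - 4)/7 = -p*(-4 + p)/7)
11176*V(U, 1) = 11176*((1/7)*(-4)*(4 - 1*(-4))) = 11176*((1/7)*(-4)*(4 + 4)) = 11176*((1/7)*(-4)*8) = 11176*(-32/7) = -357632/7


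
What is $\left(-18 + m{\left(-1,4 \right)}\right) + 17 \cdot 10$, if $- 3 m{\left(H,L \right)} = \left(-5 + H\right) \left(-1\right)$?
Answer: $150$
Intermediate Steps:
$m{\left(H,L \right)} = - \frac{5}{3} + \frac{H}{3}$ ($m{\left(H,L \right)} = - \frac{\left(-5 + H\right) \left(-1\right)}{3} = - \frac{5 - H}{3} = - \frac{5}{3} + \frac{H}{3}$)
$\left(-18 + m{\left(-1,4 \right)}\right) + 17 \cdot 10 = \left(-18 + \left(- \frac{5}{3} + \frac{1}{3} \left(-1\right)\right)\right) + 17 \cdot 10 = \left(-18 - 2\right) + 170 = -20 + 170 = 150$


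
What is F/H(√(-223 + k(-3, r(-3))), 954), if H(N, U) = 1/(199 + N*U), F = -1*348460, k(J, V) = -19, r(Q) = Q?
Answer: -69343540 - 3656739240*I*√2 ≈ -6.9343e+7 - 5.1714e+9*I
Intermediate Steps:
F = -348460
F/H(√(-223 + k(-3, r(-3))), 954) = -(69343540 + 332430840*√(-223 - 19)) = -(69343540 + 3656739240*I*√2) = -348460*(199 + 10494*I*√2) = -69343540 - 3656739240*I*√2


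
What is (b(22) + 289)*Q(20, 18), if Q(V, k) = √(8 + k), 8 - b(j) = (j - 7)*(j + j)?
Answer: -363*√26 ≈ -1850.9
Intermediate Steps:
b(j) = 8 - 2*j*(-7 + j) (b(j) = 8 - (j - 7)*(j + j) = 8 - (-7 + j)*2*j = 8 - 2*j*(-7 + j))
(b(22) + 289)*Q(20, 18) = ((8 - 2*22² + 14*22) + 289)*√(8 + 18) = ((8 - 2*484 + 308) + 289)*√26 = ((8 - 968 + 308) + 289)*√26 = (-652 + 289)*√26 = -363*√26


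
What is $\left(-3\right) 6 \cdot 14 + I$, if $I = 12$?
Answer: $-240$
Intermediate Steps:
$\left(-3\right) 6 \cdot 14 + I = \left(-3\right) 6 \cdot 14 + 12 = \left(-18\right) 14 + 12 = -252 + 12 = -240$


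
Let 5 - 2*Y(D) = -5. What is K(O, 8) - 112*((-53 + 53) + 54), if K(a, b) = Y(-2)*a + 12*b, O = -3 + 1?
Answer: -5962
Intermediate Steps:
Y(D) = 5 (Y(D) = 5/2 - 1/2*(-5) = 5/2 + 5/2 = 5)
O = -2
K(a, b) = 5*a + 12*b
K(O, 8) - 112*((-53 + 53) + 54) = (5*(-2) + 12*8) - 112*((-53 + 53) + 54) = (-10 + 96) - 112*(0 + 54) = 86 - 112*54 = 86 - 6048 = -5962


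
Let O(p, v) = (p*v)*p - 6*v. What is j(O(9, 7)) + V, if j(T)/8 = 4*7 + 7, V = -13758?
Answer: -13478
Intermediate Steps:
O(p, v) = -6*v + v*p² (O(p, v) = v*p² - 6*v = -6*v + v*p²)
j(T) = 280 (j(T) = 8*(4*7 + 7) = 8*(28 + 7) = 8*35 = 280)
j(O(9, 7)) + V = 280 - 13758 = -13478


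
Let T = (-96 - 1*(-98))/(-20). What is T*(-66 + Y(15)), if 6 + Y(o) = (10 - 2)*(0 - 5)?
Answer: 56/5 ≈ 11.200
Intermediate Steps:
T = -⅒ (T = (-96 + 98)*(-1/20) = 2*(-1/20) = -⅒ ≈ -0.10000)
Y(o) = -46 (Y(o) = -6 + (10 - 2)*(0 - 5) = -6 + 8*(-5) = -6 - 40 = -46)
T*(-66 + Y(15)) = -(-66 - 46)/10 = -⅒*(-112) = 56/5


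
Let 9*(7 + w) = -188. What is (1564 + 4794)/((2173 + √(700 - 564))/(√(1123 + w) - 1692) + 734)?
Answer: 25432*(1269 - 2*√154)/(3719265 - 5872*√154 - 6*√34) ≈ 8.6777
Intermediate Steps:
w = -251/9 (w = -7 + (⅑)*(-188) = -7 - 188/9 = -251/9 ≈ -27.889)
(1564 + 4794)/((2173 + √(700 - 564))/(√(1123 + w) - 1692) + 734) = (1564 + 4794)/((2173 + √(700 - 564))/(√(1123 - 251/9) - 1692) + 734) = 6358/((2173 + √136)/(√(9856/9) - 1692) + 734) = 6358/((2173 + 2*√34)/(8*√154/3 - 1692) + 734) = 6358/((2173 + 2*√34)/(-1692 + 8*√154/3) + 734) = 6358/(734 + (2173 + 2*√34)/(-1692 + 8*√154/3))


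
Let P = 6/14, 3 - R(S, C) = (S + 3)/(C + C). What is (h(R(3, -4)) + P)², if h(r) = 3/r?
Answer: 1849/1225 ≈ 1.5094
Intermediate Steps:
R(S, C) = 3 - (3 + S)/(2*C) (R(S, C) = 3 - (S + 3)/(C + C) = 3 - (3 + S)/(2*C))
P = 3/7 (P = 6*(1/14) = 3/7 ≈ 0.42857)
(h(R(3, -4)) + P)² = (3/(((½)*(-3 - 1*3 + 6*(-4))/(-4))) + 3/7)² = (3/(((½)*(-¼)*(-3 - 3 - 24))) + 3/7)² = (3/(((½)*(-¼)*(-30))) + 3/7)² = (3/(15/4) + 3/7)² = (3*(4/15) + 3/7)² = (⅘ + 3/7)² = (43/35)² = 1849/1225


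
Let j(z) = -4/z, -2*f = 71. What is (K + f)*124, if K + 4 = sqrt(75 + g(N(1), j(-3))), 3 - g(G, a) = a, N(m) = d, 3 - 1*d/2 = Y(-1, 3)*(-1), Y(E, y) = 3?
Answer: -4898 + 124*sqrt(690)/3 ≈ -3812.3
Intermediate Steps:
f = -71/2 (f = -1/2*71 = -71/2 ≈ -35.500)
d = 12 (d = 6 - 6*(-1) = 6 - 2*(-3) = 6 + 6 = 12)
N(m) = 12
g(G, a) = 3 - a
K = -4 + sqrt(690)/3 (K = -4 + sqrt(75 + (3 - (-4)/(-3))) = -4 + sqrt(75 + (3 - (-4)*(-1)/3)) = -4 + sqrt(75 + (3 - 1*4/3)) = -4 + sqrt(75 + (3 - 4/3)) = -4 + sqrt(75 + 5/3) = -4 + sqrt(230/3) = -4 + sqrt(690)/3 ≈ 4.7560)
(K + f)*124 = ((-4 + sqrt(690)/3) - 71/2)*124 = (-79/2 + sqrt(690)/3)*124 = -4898 + 124*sqrt(690)/3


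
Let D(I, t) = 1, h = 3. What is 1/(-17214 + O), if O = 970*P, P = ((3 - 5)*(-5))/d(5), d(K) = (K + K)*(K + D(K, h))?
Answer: -3/51157 ≈ -5.8643e-5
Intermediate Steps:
d(K) = 2*K*(1 + K) (d(K) = (K + K)*(K + 1) = (2*K)*(1 + K) = 2*K*(1 + K))
P = ⅙ (P = ((3 - 5)*(-5))/((2*5*(1 + 5))) = (-2*(-5))/((2*5*6)) = 10/60 = 10*(1/60) = ⅙ ≈ 0.16667)
O = 485/3 (O = 970*(⅙) = 485/3 ≈ 161.67)
1/(-17214 + O) = 1/(-17214 + 485/3) = 1/(-51157/3) = -3/51157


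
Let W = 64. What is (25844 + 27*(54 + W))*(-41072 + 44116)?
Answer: 88367320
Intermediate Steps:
(25844 + 27*(54 + W))*(-41072 + 44116) = (25844 + 27*(54 + 64))*(-41072 + 44116) = (25844 + 27*118)*3044 = (25844 + 3186)*3044 = 29030*3044 = 88367320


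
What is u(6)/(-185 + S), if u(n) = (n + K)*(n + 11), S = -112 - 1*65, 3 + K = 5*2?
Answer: -221/362 ≈ -0.61050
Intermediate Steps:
K = 7 (K = -3 + 5*2 = -3 + 10 = 7)
S = -177 (S = -112 - 65 = -177)
u(n) = (7 + n)*(11 + n) (u(n) = (n + 7)*(n + 11) = (7 + n)*(11 + n))
u(6)/(-185 + S) = (77 + 6**2 + 18*6)/(-185 - 177) = (77 + 36 + 108)/(-362) = -1/362*221 = -221/362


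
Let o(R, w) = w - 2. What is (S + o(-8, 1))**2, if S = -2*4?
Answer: 81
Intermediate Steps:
S = -8
o(R, w) = -2 + w
(S + o(-8, 1))**2 = (-8 + (-2 + 1))**2 = (-8 - 1)**2 = (-9)**2 = 81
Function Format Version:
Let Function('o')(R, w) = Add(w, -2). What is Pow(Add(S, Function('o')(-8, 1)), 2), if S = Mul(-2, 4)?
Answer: 81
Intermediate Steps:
S = -8
Function('o')(R, w) = Add(-2, w)
Pow(Add(S, Function('o')(-8, 1)), 2) = Pow(Add(-8, Add(-2, 1)), 2) = Pow(Add(-8, -1), 2) = Pow(-9, 2) = 81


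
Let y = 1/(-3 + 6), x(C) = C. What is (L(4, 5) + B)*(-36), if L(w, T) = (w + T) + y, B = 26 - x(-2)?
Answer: -1344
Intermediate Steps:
y = ⅓ (y = 1/3 = ⅓ ≈ 0.33333)
B = 28 (B = 26 - 1*(-2) = 26 + 2 = 28)
L(w, T) = ⅓ + T + w (L(w, T) = (w + T) + ⅓ = (T + w) + ⅓ = ⅓ + T + w)
(L(4, 5) + B)*(-36) = ((⅓ + 5 + 4) + 28)*(-36) = (28/3 + 28)*(-36) = (112/3)*(-36) = -1344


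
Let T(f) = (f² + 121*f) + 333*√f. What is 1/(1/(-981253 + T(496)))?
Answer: -675221 + 1332*√31 ≈ -6.6781e+5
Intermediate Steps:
T(f) = f² + 121*f + 333*√f
1/(1/(-981253 + T(496))) = 1/(1/(-981253 + (496² + 121*496 + 333*√496))) = 1/(1/(-981253 + (246016 + 60016 + 333*(4*√31)))) = 1/(1/(-981253 + (246016 + 60016 + 1332*√31))) = 1/(1/(-981253 + (306032 + 1332*√31))) = 1/(1/(-675221 + 1332*√31)) = -675221 + 1332*√31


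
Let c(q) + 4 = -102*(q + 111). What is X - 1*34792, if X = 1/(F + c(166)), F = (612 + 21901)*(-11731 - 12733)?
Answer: -19162956601681/550786290 ≈ -34792.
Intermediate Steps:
F = -550758032 (F = 22513*(-24464) = -550758032)
c(q) = -11326 - 102*q (c(q) = -4 - 102*(q + 111) = -4 - 102*(111 + q) = -4 + (-11322 - 102*q) = -11326 - 102*q)
X = -1/550786290 (X = 1/(-550758032 + (-11326 - 102*166)) = 1/(-550758032 + (-11326 - 16932)) = 1/(-550758032 - 28258) = 1/(-550786290) = -1/550786290 ≈ -1.8156e-9)
X - 1*34792 = -1/550786290 - 1*34792 = -1/550786290 - 34792 = -19162956601681/550786290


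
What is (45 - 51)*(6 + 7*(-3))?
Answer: 90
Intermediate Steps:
(45 - 51)*(6 + 7*(-3)) = -6*(6 - 21) = -6*(-15) = 90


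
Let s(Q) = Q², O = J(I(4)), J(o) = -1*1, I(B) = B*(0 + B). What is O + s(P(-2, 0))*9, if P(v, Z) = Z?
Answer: -1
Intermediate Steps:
I(B) = B² (I(B) = B*B = B²)
J(o) = -1
O = -1
O + s(P(-2, 0))*9 = -1 + 0²*9 = -1 + 0*9 = -1 + 0 = -1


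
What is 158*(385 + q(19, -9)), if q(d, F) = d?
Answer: 63832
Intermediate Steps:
158*(385 + q(19, -9)) = 158*(385 + 19) = 158*404 = 63832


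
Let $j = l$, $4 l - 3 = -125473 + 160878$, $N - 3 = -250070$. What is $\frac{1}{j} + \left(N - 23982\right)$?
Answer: $- \frac{2425881747}{8852} \approx -2.7405 \cdot 10^{5}$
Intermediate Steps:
$N = -250067$ ($N = 3 - 250070 = -250067$)
$l = 8852$ ($l = \frac{3}{4} + \frac{-125473 + 160878}{4} = \frac{3}{4} + \frac{1}{4} \cdot 35405 = \frac{3}{4} + \frac{35405}{4} = 8852$)
$j = 8852$
$\frac{1}{j} + \left(N - 23982\right) = \frac{1}{8852} - 274049 = - \frac{2425881747}{8852}$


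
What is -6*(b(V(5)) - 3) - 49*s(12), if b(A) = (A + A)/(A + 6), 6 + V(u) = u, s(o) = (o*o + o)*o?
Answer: -458538/5 ≈ -91708.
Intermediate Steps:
s(o) = o*(o + o**2) (s(o) = (o**2 + o)*o = (o + o**2)*o = o*(o + o**2))
V(u) = -6 + u
b(A) = 2*A/(6 + A) (b(A) = (2*A)/(6 + A) = 2*A/(6 + A))
-6*(b(V(5)) - 3) - 49*s(12) = -6*(2*(-6 + 5)/(6 + (-6 + 5)) - 3) - 49*12**2*(1 + 12) = -6*(2*(-1)/(6 - 1) - 3) - 7056*13 = -6*(2*(-1)/5 - 3) - 49*1872 = -6*(2*(-1)*(1/5) - 3) - 91728 = -6*(-2/5 - 3) - 91728 = -6*(-17/5) - 91728 = 102/5 - 91728 = -458538/5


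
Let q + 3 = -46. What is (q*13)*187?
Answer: -119119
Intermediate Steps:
q = -49 (q = -3 - 46 = -49)
(q*13)*187 = -49*13*187 = -637*187 = -119119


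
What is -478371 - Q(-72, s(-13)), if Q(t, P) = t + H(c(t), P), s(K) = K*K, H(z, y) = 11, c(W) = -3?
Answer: -478310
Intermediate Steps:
s(K) = K²
Q(t, P) = 11 + t (Q(t, P) = t + 11 = 11 + t)
-478371 - Q(-72, s(-13)) = -478371 - (11 - 72) = -478371 - 1*(-61) = -478371 + 61 = -478310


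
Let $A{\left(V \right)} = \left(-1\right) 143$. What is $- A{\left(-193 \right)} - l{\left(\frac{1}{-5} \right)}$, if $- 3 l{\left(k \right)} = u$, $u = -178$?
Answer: $\frac{251}{3} \approx 83.667$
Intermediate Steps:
$A{\left(V \right)} = -143$
$l{\left(k \right)} = \frac{178}{3}$ ($l{\left(k \right)} = \left(- \frac{1}{3}\right) \left(-178\right) = \frac{178}{3}$)
$- A{\left(-193 \right)} - l{\left(\frac{1}{-5} \right)} = \left(-1\right) \left(-143\right) - \frac{178}{3} = 143 - \frac{178}{3} = \frac{251}{3}$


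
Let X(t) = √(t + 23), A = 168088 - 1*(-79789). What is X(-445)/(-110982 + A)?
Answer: I*√422/136895 ≈ 0.00015006*I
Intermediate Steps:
A = 247877 (A = 168088 + 79789 = 247877)
X(t) = √(23 + t)
X(-445)/(-110982 + A) = √(23 - 445)/(-110982 + 247877) = √(-422)/136895 = (I*√422)*(1/136895) = I*√422/136895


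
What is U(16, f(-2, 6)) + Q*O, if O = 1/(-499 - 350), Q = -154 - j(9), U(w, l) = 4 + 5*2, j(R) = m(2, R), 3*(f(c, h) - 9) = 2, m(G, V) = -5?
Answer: 12035/849 ≈ 14.176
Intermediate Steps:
f(c, h) = 29/3 (f(c, h) = 9 + (⅓)*2 = 9 + ⅔ = 29/3)
j(R) = -5
U(w, l) = 14 (U(w, l) = 4 + 10 = 14)
Q = -149 (Q = -154 - 1*(-5) = -154 + 5 = -149)
O = -1/849 (O = 1/(-849) = -1/849 ≈ -0.0011779)
U(16, f(-2, 6)) + Q*O = 14 - 149*(-1/849) = 14 + 149/849 = 12035/849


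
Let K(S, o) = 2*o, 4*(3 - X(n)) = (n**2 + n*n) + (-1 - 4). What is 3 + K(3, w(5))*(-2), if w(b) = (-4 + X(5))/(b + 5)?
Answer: 79/10 ≈ 7.9000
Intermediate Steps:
X(n) = 17/4 - n**2/2 (X(n) = 3 - ((n**2 + n*n) + (-1 - 4))/4 = 3 - ((n**2 + n**2) - 5)/4 = 3 - (2*n**2 - 5)/4 = 3 - (-5 + 2*n**2)/4 = 3 + (5/4 - n**2/2) = 17/4 - n**2/2)
w(b) = -49/(4*(5 + b)) (w(b) = (-4 + (17/4 - 1/2*5**2))/(b + 5) = (-4 + (17/4 - 1/2*25))/(5 + b) = (-4 + (17/4 - 25/2))/(5 + b) = (-4 - 33/4)/(5 + b) = -49/(4*(5 + b)))
3 + K(3, w(5))*(-2) = 3 + (2*(-49/(20 + 4*5)))*(-2) = 3 + (2*(-49/(20 + 20)))*(-2) = 3 + (2*(-49/40))*(-2) = 3 - 49/20*(-2) = 3 + 49/10 = 79/10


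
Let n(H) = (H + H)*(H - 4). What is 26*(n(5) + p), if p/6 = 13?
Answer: 2288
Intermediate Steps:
p = 78 (p = 6*13 = 78)
n(H) = 2*H*(-4 + H) (n(H) = (2*H)*(-4 + H) = 2*H*(-4 + H))
26*(n(5) + p) = 26*(2*5*(-4 + 5) + 78) = 26*(2*5*1 + 78) = 26*(10 + 78) = 26*88 = 2288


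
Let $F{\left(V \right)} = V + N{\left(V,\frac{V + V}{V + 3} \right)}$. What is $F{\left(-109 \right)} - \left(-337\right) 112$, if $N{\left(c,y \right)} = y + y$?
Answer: $\frac{1994873}{53} \approx 37639.0$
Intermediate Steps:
$N{\left(c,y \right)} = 2 y$
$F{\left(V \right)} = V + \frac{4 V}{3 + V}$ ($F{\left(V \right)} = V + 2 \frac{V + V}{V + 3} = V + 2 \frac{2 V}{3 + V} = V + \frac{4 V}{3 + V}$)
$F{\left(-109 \right)} - \left(-337\right) 112 = - \frac{109 \left(7 - 109\right)}{3 - 109} - \left(-337\right) 112 = \left(-109\right) \frac{1}{-106} \left(-102\right) - -37744 = \left(-109\right) \left(- \frac{1}{106}\right) \left(-102\right) + 37744 = - \frac{5559}{53} + 37744 = \frac{1994873}{53}$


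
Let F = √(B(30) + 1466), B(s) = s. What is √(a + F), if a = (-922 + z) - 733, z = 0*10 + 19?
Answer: √(-1636 + 2*√374) ≈ 39.966*I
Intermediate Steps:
z = 19 (z = 0 + 19 = 19)
a = -1636 (a = (-922 + 19) - 733 = -903 - 733 = -1636)
F = 2*√374 (F = √(30 + 1466) = √1496 = 2*√374 ≈ 38.678)
√(a + F) = √(-1636 + 2*√374)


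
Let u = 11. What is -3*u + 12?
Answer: -21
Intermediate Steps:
-3*u + 12 = -3*11 + 12 = -33 + 12 = -21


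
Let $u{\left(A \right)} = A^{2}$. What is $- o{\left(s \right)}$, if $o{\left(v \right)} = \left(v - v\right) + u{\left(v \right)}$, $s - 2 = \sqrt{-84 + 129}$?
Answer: $-49 - 12 \sqrt{5} \approx -75.833$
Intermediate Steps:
$s = 2 + 3 \sqrt{5}$ ($s = 2 + \sqrt{-84 + 129} = 2 + \sqrt{45} = 2 + 3 \sqrt{5} \approx 8.7082$)
$o{\left(v \right)} = v^{2}$ ($o{\left(v \right)} = \left(v - v\right) + v^{2} = 0 + v^{2} = v^{2}$)
$- o{\left(s \right)} = - \left(2 + 3 \sqrt{5}\right)^{2}$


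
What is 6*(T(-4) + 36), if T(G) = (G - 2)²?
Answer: 432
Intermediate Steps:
T(G) = (-2 + G)²
6*(T(-4) + 36) = 6*((-2 - 4)² + 36) = 6*((-6)² + 36) = 6*(36 + 36) = 6*72 = 432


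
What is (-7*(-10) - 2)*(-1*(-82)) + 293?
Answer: 5869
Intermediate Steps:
(-7*(-10) - 2)*(-1*(-82)) + 293 = (70 - 2)*82 + 293 = 68*82 + 293 = 5576 + 293 = 5869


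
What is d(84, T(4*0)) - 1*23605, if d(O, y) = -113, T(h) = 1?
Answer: -23718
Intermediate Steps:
d(84, T(4*0)) - 1*23605 = -113 - 1*23605 = -113 - 23605 = -23718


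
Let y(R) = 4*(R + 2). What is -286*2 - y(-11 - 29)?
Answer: -420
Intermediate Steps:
y(R) = 8 + 4*R (y(R) = 4*(2 + R) = 8 + 4*R)
-286*2 - y(-11 - 29) = -286*2 - (8 + 4*(-11 - 29)) = -572 - (8 + 4*(-40)) = -572 - (8 - 160) = -572 - 1*(-152) = -572 + 152 = -420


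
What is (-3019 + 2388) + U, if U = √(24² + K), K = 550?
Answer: -631 + √1126 ≈ -597.44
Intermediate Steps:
U = √1126 (U = √(24² + 550) = √(576 + 550) = √1126 ≈ 33.556)
(-3019 + 2388) + U = (-3019 + 2388) + √1126 = -631 + √1126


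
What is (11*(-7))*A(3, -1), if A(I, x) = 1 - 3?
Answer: 154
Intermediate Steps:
A(I, x) = -2
(11*(-7))*A(3, -1) = (11*(-7))*(-2) = -77*(-2) = 154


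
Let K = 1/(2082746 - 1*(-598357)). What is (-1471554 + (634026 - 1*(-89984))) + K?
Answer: -2004242461031/2681103 ≈ -7.4754e+5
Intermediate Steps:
K = 1/2681103 (K = 1/(2082746 + 598357) = 1/2681103 ≈ 3.7298e-7)
(-1471554 + (634026 - 1*(-89984))) + K = (-1471554 + (634026 - 1*(-89984))) + 1/2681103 = (-1471554 + (634026 + 89984)) + 1/2681103 = (-1471554 + 724010) + 1/2681103 = -747544 + 1/2681103 = -2004242461031/2681103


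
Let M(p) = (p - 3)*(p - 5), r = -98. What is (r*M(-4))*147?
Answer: -907578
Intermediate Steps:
M(p) = (-5 + p)*(-3 + p) (M(p) = (-3 + p)*(-5 + p) = (-5 + p)*(-3 + p))
(r*M(-4))*147 = -98*(15 + (-4)² - 8*(-4))*147 = -98*(15 + 16 + 32)*147 = -98*63*147 = -6174*147 = -907578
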